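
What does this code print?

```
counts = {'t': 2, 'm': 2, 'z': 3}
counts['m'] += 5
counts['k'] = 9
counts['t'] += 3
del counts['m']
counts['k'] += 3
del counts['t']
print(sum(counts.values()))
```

15

counts['m'] = 2+5 = 7 → {'t': 2, 'm': 7, 'z': 3}
counts['k'] = 9 → {'t': 2, 'm': 7, 'z': 3, 'k': 9}
counts['t'] = 2+3 = 5 → {'t': 5, 'm': 7, 'z': 3, 'k': 9}
del 'm' → {'t': 5, 'z': 3, 'k': 9}
counts['k'] = 9+3 = 12 → {'t': 5, 'z': 3, 'k': 12}
del 't' → {'z': 3, 'k': 12}
sum of values = 15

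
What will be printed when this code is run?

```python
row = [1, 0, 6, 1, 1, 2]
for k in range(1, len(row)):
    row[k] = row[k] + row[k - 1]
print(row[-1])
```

11

k=1: row[1] = 0+1 = 1 → [1, 1, 6, 1, 1, 2]
k=2: row[2] = 6+1 = 7 → [1, 1, 7, 1, 1, 2]
k=3: row[3] = 1+7 = 8 → [1, 1, 7, 8, 1, 2]
k=4: row[4] = 1+8 = 9 → [1, 1, 7, 8, 9, 2]
k=5: row[5] = 2+9 = 11 → [1, 1, 7, 8, 9, 11]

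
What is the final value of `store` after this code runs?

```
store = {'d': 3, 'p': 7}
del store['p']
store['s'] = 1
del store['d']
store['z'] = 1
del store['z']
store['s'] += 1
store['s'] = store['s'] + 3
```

{'s': 5}

del 'p' → {'d': 3}
store['s'] = 1 → {'d': 3, 's': 1}
del 'd' → {'s': 1}
store['z'] = 1 → {'s': 1, 'z': 1}
del 'z' → {'s': 1}
store['s'] = 1+1 = 2 → {'s': 2}
store['s'] = store['s']+3 = 5 → {'s': 5}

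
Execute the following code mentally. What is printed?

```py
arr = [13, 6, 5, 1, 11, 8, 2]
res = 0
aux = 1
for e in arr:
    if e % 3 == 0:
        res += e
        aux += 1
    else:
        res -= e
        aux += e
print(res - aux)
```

-76

e=13: not %3==0, res = 0-13 = -13; aux=14
e=6: %3==0, res = (-13)+6 = -7; aux=15
e=5: not %3==0, res = (-7)-5 = -12; aux=20
e=1: not %3==0, res = (-12)-1 = -13; aux=21
e=11: not %3==0, res = (-13)-11 = -24; aux=32
e=8: not %3==0, res = (-24)-8 = -32; aux=40
e=2: not %3==0, res = (-32)-2 = -34; aux=42
res-aux = (-34)-42 = -76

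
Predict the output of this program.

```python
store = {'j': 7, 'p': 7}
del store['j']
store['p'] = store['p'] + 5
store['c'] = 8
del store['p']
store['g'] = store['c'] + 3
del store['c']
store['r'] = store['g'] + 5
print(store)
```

del 'j' → {'p': 7}
store['p'] = store['p']+5 = 12 → {'p': 12}
store['c'] = 8 → {'p': 12, 'c': 8}
del 'p' → {'c': 8}
store['g'] = store['c']+3 = 11 → {'c': 8, 'g': 11}
del 'c' → {'g': 11}
store['r'] = store['g']+5 = 16 → {'g': 11, 'r': 16}

{'g': 11, 'r': 16}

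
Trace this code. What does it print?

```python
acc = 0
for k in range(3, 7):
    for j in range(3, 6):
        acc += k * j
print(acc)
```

k=3,j=3: acc = 0+9 = 9
k=3,j=4: acc = 9+12 = 21
k=3,j=5: acc = 21+15 = 36
k=4,j=3: acc = 36+12 = 48
k=4,j=4: acc = 48+16 = 64
k=4,j=5: acc = 64+20 = 84
k=5,j=3: acc = 84+15 = 99
k=5,j=4: acc = 99+20 = 119
k=5,j=5: acc = 119+25 = 144
k=6,j=3: acc = 144+18 = 162
k=6,j=4: acc = 162+24 = 186
k=6,j=5: acc = 186+30 = 216

216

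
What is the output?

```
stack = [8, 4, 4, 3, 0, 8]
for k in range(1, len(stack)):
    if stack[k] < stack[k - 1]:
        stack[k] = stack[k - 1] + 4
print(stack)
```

[8, 12, 16, 20, 24, 28]

k=1: 4<8, stack[1] = 8+4 = 12 → [8, 12, 4, 3, 0, 8]
k=2: 4<12, stack[2] = 12+4 = 16 → [8, 12, 16, 3, 0, 8]
k=3: 3<16, stack[3] = 16+4 = 20 → [8, 12, 16, 20, 0, 8]
k=4: 0<20, stack[4] = 20+4 = 24 → [8, 12, 16, 20, 24, 8]
k=5: 8<24, stack[5] = 24+4 = 28 → [8, 12, 16, 20, 24, 28]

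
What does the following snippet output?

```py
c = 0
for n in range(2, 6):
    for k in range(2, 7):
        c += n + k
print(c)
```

150

n=2,k=2: c = 0+4 = 4
n=2,k=3: c = 4+5 = 9
n=2,k=4: c = 9+6 = 15
n=2,k=5: c = 15+7 = 22
n=2,k=6: c = 22+8 = 30
n=3,k=2: c = 30+5 = 35
n=3,k=3: c = 35+6 = 41
n=3,k=4: c = 41+7 = 48
n=3,k=5: c = 48+8 = 56
n=3,k=6: c = 56+9 = 65
n=4,k=2: c = 65+6 = 71
n=4,k=3: c = 71+7 = 78
n=4,k=4: c = 78+8 = 86
n=4,k=5: c = 86+9 = 95
n=4,k=6: c = 95+10 = 105
n=5,k=2: c = 105+7 = 112
n=5,k=3: c = 112+8 = 120
n=5,k=4: c = 120+9 = 129
n=5,k=5: c = 129+10 = 139
n=5,k=6: c = 139+11 = 150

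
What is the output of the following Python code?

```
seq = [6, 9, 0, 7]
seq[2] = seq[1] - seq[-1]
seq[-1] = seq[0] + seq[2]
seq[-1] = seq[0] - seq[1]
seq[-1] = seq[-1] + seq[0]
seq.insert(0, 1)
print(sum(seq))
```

seq[2] = seq[1]-seq[-1] = 9-7 = 2 → [6, 9, 2, 7]
seq[-1] = seq[0]+seq[2] = 6+2 = 8 → [6, 9, 2, 8]
seq[-1] = seq[0]-seq[1] = 6-9 = -3 → [6, 9, 2, -3]
seq[-1] = seq[-1]+seq[0] = (-3)+6 = 3 → [6, 9, 2, 3]
insert 1 at 0 → [1, 6, 9, 2, 3]
sum = 21

21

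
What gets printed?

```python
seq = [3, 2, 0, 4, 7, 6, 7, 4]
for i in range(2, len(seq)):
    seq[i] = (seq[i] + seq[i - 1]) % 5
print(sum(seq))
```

i=2: seq[2] = (0+2)%5 = 2 → [3, 2, 2, 4, 7, 6, 7, 4]
i=3: seq[3] = (4+2)%5 = 1 → [3, 2, 2, 1, 7, 6, 7, 4]
i=4: seq[4] = (7+1)%5 = 3 → [3, 2, 2, 1, 3, 6, 7, 4]
i=5: seq[5] = (6+3)%5 = 4 → [3, 2, 2, 1, 3, 4, 7, 4]
i=6: seq[6] = (7+4)%5 = 1 → [3, 2, 2, 1, 3, 4, 1, 4]
i=7: seq[7] = (4+1)%5 = 0 → [3, 2, 2, 1, 3, 4, 1, 0]
sum = 16

16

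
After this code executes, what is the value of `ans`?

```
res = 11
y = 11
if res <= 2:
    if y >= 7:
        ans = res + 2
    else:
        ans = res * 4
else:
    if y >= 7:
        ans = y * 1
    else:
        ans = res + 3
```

res=11, y=11
res <= 2 is False; y >= 7 is True
→ ans = y * 1 = 11

11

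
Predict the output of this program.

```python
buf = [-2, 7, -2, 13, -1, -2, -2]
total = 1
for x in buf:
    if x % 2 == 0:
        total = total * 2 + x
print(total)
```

x=-2: even, total = 1*2+(-2) = 0
x=7: not even
x=-2: even, total = 0*2+(-2) = -2
x=13: not even
x=-1: not even
x=-2: even, total = (-2)*2+(-2) = -6
x=-2: even, total = (-6)*2+(-2) = -14

-14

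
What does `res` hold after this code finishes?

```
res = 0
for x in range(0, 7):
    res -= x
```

x=0: res = 0-0 = 0
x=1: res = 0-1 = -1
x=2: res = (-1)-2 = -3
x=3: res = (-3)-3 = -6
x=4: res = (-6)-4 = -10
x=5: res = (-10)-5 = -15
x=6: res = (-15)-6 = -21

-21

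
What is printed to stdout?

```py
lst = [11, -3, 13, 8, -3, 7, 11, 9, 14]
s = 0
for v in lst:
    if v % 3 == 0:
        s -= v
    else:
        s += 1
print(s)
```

v=11: not %3==0, s = 0+1 = 1
v=-3: %3==0, s = 1-(-3) = 4
v=13: not %3==0, s = 4+1 = 5
v=8: not %3==0, s = 5+1 = 6
v=-3: %3==0, s = 6-(-3) = 9
v=7: not %3==0, s = 9+1 = 10
v=11: not %3==0, s = 10+1 = 11
v=9: %3==0, s = 11-9 = 2
v=14: not %3==0, s = 2+1 = 3

3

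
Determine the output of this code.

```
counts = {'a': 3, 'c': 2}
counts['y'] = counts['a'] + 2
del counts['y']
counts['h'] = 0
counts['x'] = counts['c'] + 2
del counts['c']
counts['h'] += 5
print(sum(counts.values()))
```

counts['y'] = counts['a']+2 = 5 → {'a': 3, 'c': 2, 'y': 5}
del 'y' → {'a': 3, 'c': 2}
counts['h'] = 0 → {'a': 3, 'c': 2, 'h': 0}
counts['x'] = counts['c']+2 = 4 → {'a': 3, 'c': 2, 'h': 0, 'x': 4}
del 'c' → {'a': 3, 'h': 0, 'x': 4}
counts['h'] = 0+5 = 5 → {'a': 3, 'h': 5, 'x': 4}
sum of values = 12

12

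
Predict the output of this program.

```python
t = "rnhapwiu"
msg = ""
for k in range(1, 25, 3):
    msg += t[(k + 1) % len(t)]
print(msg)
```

hwrainpu

k=1: add t[2]='h' → 'h'
k=4: add t[5]='w' → 'hw'
k=7: add t[0]='r' → 'hwr'
k=10: add t[3]='a' → 'hwra'
k=13: add t[6]='i' → 'hwrai'
k=16: add t[1]='n' → 'hwrain'
k=19: add t[4]='p' → 'hwrainp'
k=22: add t[7]='u' → 'hwrainpu'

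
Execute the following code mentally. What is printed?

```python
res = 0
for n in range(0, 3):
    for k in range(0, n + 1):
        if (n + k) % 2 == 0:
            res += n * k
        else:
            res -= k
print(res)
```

n=0,k=0: even sum, res = 0+0 = 0
n=1,k=0: odd sum, res = 0-0 = 0
n=1,k=1: even sum, res = 0+1 = 1
n=2,k=0: even sum, res = 1+0 = 1
n=2,k=1: odd sum, res = 1-1 = 0
n=2,k=2: even sum, res = 0+4 = 4

4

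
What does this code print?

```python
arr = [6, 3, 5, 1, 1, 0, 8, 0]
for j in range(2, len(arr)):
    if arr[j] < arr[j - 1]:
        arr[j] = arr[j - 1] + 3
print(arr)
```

[6, 3, 5, 8, 11, 14, 17, 20]

j=2: 5>=3, unchanged → [6, 3, 5, 1, 1, 0, 8, 0]
j=3: 1<5, arr[3] = 5+3 = 8 → [6, 3, 5, 8, 1, 0, 8, 0]
j=4: 1<8, arr[4] = 8+3 = 11 → [6, 3, 5, 8, 11, 0, 8, 0]
j=5: 0<11, arr[5] = 11+3 = 14 → [6, 3, 5, 8, 11, 14, 8, 0]
j=6: 8<14, arr[6] = 14+3 = 17 → [6, 3, 5, 8, 11, 14, 17, 0]
j=7: 0<17, arr[7] = 17+3 = 20 → [6, 3, 5, 8, 11, 14, 17, 20]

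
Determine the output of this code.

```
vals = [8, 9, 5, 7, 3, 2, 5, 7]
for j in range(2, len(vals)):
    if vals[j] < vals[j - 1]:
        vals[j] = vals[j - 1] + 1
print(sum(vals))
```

92

j=2: 5<9, vals[2] = 9+1 = 10 → [8, 9, 10, 7, 3, 2, 5, 7]
j=3: 7<10, vals[3] = 10+1 = 11 → [8, 9, 10, 11, 3, 2, 5, 7]
j=4: 3<11, vals[4] = 11+1 = 12 → [8, 9, 10, 11, 12, 2, 5, 7]
j=5: 2<12, vals[5] = 12+1 = 13 → [8, 9, 10, 11, 12, 13, 5, 7]
j=6: 5<13, vals[6] = 13+1 = 14 → [8, 9, 10, 11, 12, 13, 14, 7]
j=7: 7<14, vals[7] = 14+1 = 15 → [8, 9, 10, 11, 12, 13, 14, 15]
sum = 92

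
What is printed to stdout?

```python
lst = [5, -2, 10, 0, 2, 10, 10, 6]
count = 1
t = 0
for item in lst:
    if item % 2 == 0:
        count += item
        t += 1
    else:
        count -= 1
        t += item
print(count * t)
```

item=5: not even, count = 1-1 = 0; t=5
item=-2: even, count = 0+(-2) = -2; t=6
item=10: even, count = (-2)+10 = 8; t=7
item=0: even, count = 8+0 = 8; t=8
item=2: even, count = 8+2 = 10; t=9
item=10: even, count = 10+10 = 20; t=10
item=10: even, count = 20+10 = 30; t=11
item=6: even, count = 30+6 = 36; t=12
count*t = 36*12 = 432

432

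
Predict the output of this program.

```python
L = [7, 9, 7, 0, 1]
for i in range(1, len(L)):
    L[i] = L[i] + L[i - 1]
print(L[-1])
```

24

i=1: L[1] = 9+7 = 16 → [7, 16, 7, 0, 1]
i=2: L[2] = 7+16 = 23 → [7, 16, 23, 0, 1]
i=3: L[3] = 0+23 = 23 → [7, 16, 23, 23, 1]
i=4: L[4] = 1+23 = 24 → [7, 16, 23, 23, 24]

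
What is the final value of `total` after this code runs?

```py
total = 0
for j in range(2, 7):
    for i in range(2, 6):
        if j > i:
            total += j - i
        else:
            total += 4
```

60

j=2,i=2: not 2>2, total = 0+4 = 4
j=2,i=3: not 2>3, total = 4+4 = 8
j=2,i=4: not 2>4, total = 8+4 = 12
j=2,i=5: not 2>5, total = 12+4 = 16
j=3,i=2: 3>2, total = 16+1 = 17
j=3,i=3: not 3>3, total = 17+4 = 21
j=3,i=4: not 3>4, total = 21+4 = 25
j=3,i=5: not 3>5, total = 25+4 = 29
j=4,i=2: 4>2, total = 29+2 = 31
j=4,i=3: 4>3, total = 31+1 = 32
j=4,i=4: not 4>4, total = 32+4 = 36
j=4,i=5: not 4>5, total = 36+4 = 40
j=5,i=2: 5>2, total = 40+3 = 43
j=5,i=3: 5>3, total = 43+2 = 45
j=5,i=4: 5>4, total = 45+1 = 46
j=5,i=5: not 5>5, total = 46+4 = 50
j=6,i=2: 6>2, total = 50+4 = 54
j=6,i=3: 6>3, total = 54+3 = 57
j=6,i=4: 6>4, total = 57+2 = 59
j=6,i=5: 6>5, total = 59+1 = 60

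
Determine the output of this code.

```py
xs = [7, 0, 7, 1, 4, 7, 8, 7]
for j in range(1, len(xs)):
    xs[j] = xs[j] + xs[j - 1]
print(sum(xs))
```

j=1: xs[1] = 0+7 = 7 → [7, 7, 7, 1, 4, 7, 8, 7]
j=2: xs[2] = 7+7 = 14 → [7, 7, 14, 1, 4, 7, 8, 7]
j=3: xs[3] = 1+14 = 15 → [7, 7, 14, 15, 4, 7, 8, 7]
j=4: xs[4] = 4+15 = 19 → [7, 7, 14, 15, 19, 7, 8, 7]
j=5: xs[5] = 7+19 = 26 → [7, 7, 14, 15, 19, 26, 8, 7]
j=6: xs[6] = 8+26 = 34 → [7, 7, 14, 15, 19, 26, 34, 7]
j=7: xs[7] = 7+34 = 41 → [7, 7, 14, 15, 19, 26, 34, 41]
sum = 163

163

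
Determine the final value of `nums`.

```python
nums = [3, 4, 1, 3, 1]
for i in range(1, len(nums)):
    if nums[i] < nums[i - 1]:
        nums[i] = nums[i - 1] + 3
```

i=1: 4>=3, unchanged → [3, 4, 1, 3, 1]
i=2: 1<4, nums[2] = 4+3 = 7 → [3, 4, 7, 3, 1]
i=3: 3<7, nums[3] = 7+3 = 10 → [3, 4, 7, 10, 1]
i=4: 1<10, nums[4] = 10+3 = 13 → [3, 4, 7, 10, 13]

[3, 4, 7, 10, 13]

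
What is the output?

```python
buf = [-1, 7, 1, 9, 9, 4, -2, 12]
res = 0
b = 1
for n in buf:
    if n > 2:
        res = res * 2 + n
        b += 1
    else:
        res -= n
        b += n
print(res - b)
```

256

n=-1: not >2, res = 0-(-1) = 1; b=0
n=7: >2, res = 1*2+7 = 9; b=1
n=1: not >2, res = 9-1 = 8; b=2
n=9: >2, res = 8*2+9 = 25; b=3
n=9: >2, res = 25*2+9 = 59; b=4
n=4: >2, res = 59*2+4 = 122; b=5
n=-2: not >2, res = 122-(-2) = 124; b=3
n=12: >2, res = 124*2+12 = 260; b=4
res-b = 260-4 = 256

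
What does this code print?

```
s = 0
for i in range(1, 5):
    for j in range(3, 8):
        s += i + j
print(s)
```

150

i=1,j=3: s = 0+4 = 4
i=1,j=4: s = 4+5 = 9
i=1,j=5: s = 9+6 = 15
i=1,j=6: s = 15+7 = 22
i=1,j=7: s = 22+8 = 30
i=2,j=3: s = 30+5 = 35
i=2,j=4: s = 35+6 = 41
i=2,j=5: s = 41+7 = 48
i=2,j=6: s = 48+8 = 56
i=2,j=7: s = 56+9 = 65
i=3,j=3: s = 65+6 = 71
i=3,j=4: s = 71+7 = 78
i=3,j=5: s = 78+8 = 86
i=3,j=6: s = 86+9 = 95
i=3,j=7: s = 95+10 = 105
i=4,j=3: s = 105+7 = 112
i=4,j=4: s = 112+8 = 120
i=4,j=5: s = 120+9 = 129
i=4,j=6: s = 129+10 = 139
i=4,j=7: s = 139+11 = 150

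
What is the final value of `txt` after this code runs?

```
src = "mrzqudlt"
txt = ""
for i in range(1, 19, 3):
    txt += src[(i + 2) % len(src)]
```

i=1: add src[3]='q' → 'q'
i=4: add src[6]='l' → 'ql'
i=7: add src[1]='r' → 'qlr'
i=10: add src[4]='u' → 'qlru'
i=13: add src[7]='t' → 'qlrut'
i=16: add src[2]='z' → 'qlrutz'

'qlrutz'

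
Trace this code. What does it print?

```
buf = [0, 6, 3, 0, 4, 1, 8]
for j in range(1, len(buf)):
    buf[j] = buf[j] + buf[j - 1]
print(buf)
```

j=1: buf[1] = 6+0 = 6 → [0, 6, 3, 0, 4, 1, 8]
j=2: buf[2] = 3+6 = 9 → [0, 6, 9, 0, 4, 1, 8]
j=3: buf[3] = 0+9 = 9 → [0, 6, 9, 9, 4, 1, 8]
j=4: buf[4] = 4+9 = 13 → [0, 6, 9, 9, 13, 1, 8]
j=5: buf[5] = 1+13 = 14 → [0, 6, 9, 9, 13, 14, 8]
j=6: buf[6] = 8+14 = 22 → [0, 6, 9, 9, 13, 14, 22]

[0, 6, 9, 9, 13, 14, 22]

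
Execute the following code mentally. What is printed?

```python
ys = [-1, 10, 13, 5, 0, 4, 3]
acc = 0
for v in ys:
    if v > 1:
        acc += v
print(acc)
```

35

v=-1: not >1
v=10: >1, acc = 0+10 = 10
v=13: >1, acc = 10+13 = 23
v=5: >1, acc = 23+5 = 28
v=0: not >1
v=4: >1, acc = 28+4 = 32
v=3: >1, acc = 32+3 = 35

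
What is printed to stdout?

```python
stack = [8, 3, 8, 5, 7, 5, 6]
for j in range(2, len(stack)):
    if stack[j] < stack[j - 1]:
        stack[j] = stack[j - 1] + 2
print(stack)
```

j=2: 8>=3, unchanged → [8, 3, 8, 5, 7, 5, 6]
j=3: 5<8, stack[3] = 8+2 = 10 → [8, 3, 8, 10, 7, 5, 6]
j=4: 7<10, stack[4] = 10+2 = 12 → [8, 3, 8, 10, 12, 5, 6]
j=5: 5<12, stack[5] = 12+2 = 14 → [8, 3, 8, 10, 12, 14, 6]
j=6: 6<14, stack[6] = 14+2 = 16 → [8, 3, 8, 10, 12, 14, 16]

[8, 3, 8, 10, 12, 14, 16]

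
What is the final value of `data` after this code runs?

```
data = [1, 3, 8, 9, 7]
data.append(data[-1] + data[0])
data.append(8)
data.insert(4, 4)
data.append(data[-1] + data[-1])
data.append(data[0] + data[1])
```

[1, 3, 8, 9, 4, 7, 8, 8, 16, 4]

append data[-1]+data[0] = 7+1 = 8 → [1, 3, 8, 9, 7, 8]
append 8 → [1, 3, 8, 9, 7, 8, 8]
insert 4 at 4 → [1, 3, 8, 9, 4, 7, 8, 8]
append data[-1]+data[-1] = 8+8 = 16 → [1, 3, 8, 9, 4, 7, 8, 8, 16]
append data[0]+data[1] = 1+3 = 4 → [1, 3, 8, 9, 4, 7, 8, 8, 16, 4]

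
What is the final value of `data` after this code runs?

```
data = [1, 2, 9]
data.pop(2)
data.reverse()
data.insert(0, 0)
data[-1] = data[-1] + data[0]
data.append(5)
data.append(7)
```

pop(2) removes 9 → [1, 2]
reverse → [2, 1]
insert 0 at 0 → [0, 2, 1]
data[-1] = data[-1]+data[0] = 1+0 = 1 → [0, 2, 1]
append 5 → [0, 2, 1, 5]
append 7 → [0, 2, 1, 5, 7]

[0, 2, 1, 5, 7]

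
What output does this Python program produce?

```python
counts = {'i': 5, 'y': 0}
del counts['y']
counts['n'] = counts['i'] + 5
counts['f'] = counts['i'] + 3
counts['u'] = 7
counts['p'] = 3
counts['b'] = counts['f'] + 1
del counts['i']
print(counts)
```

{'n': 10, 'f': 8, 'u': 7, 'p': 3, 'b': 9}

del 'y' → {'i': 5}
counts['n'] = counts['i']+5 = 10 → {'i': 5, 'n': 10}
counts['f'] = counts['i']+3 = 8 → {'i': 5, 'n': 10, 'f': 8}
counts['u'] = 7 → {'i': 5, 'n': 10, 'f': 8, 'u': 7}
counts['p'] = 3 → {'i': 5, 'n': 10, 'f': 8, 'u': 7, 'p': 3}
counts['b'] = counts['f']+1 = 9 → {'i': 5, 'n': 10, 'f': 8, 'u': 7, 'p': 3, 'b': 9}
del 'i' → {'n': 10, 'f': 8, 'u': 7, 'p': 3, 'b': 9}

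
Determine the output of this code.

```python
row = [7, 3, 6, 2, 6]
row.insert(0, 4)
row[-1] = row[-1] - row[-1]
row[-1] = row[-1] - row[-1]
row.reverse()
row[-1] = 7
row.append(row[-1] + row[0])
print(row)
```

insert 4 at 0 → [4, 7, 3, 6, 2, 6]
row[-1] = row[-1]-row[-1] = 6-6 = 0 → [4, 7, 3, 6, 2, 0]
row[-1] = row[-1]-row[-1] = 0-0 = 0 → [4, 7, 3, 6, 2, 0]
reverse → [0, 2, 6, 3, 7, 4]
row[-1] = 7 → [0, 2, 6, 3, 7, 7]
append row[-1]+row[0] = 7+0 = 7 → [0, 2, 6, 3, 7, 7, 7]

[0, 2, 6, 3, 7, 7, 7]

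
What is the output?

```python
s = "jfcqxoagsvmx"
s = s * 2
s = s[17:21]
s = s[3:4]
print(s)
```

s

repeat ×2 → 'jfcqxoagsvmxjfcqxoagsvmx'
slice [17:21] → 'oags'
slice [3:4] → 's'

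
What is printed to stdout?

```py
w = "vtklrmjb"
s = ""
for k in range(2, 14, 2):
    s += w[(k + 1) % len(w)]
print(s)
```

lmbtlm

k=2: add w[3]='l' → 'l'
k=4: add w[5]='m' → 'lm'
k=6: add w[7]='b' → 'lmb'
k=8: add w[1]='t' → 'lmbt'
k=10: add w[3]='l' → 'lmbtl'
k=12: add w[5]='m' → 'lmbtlm'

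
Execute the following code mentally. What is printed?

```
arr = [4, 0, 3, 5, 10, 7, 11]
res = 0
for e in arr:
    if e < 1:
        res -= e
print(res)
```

e=4: not <1
e=0: <1, res = 0-0 = 0
e=3: not <1
e=5: not <1
e=10: not <1
e=7: not <1
e=11: not <1

0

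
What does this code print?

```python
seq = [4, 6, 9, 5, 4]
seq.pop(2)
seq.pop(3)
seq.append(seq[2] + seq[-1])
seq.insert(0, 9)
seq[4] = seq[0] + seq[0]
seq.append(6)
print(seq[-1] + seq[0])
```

15

pop(2) removes 9 → [4, 6, 5, 4]
pop(3) removes 4 → [4, 6, 5]
append seq[2]+seq[-1] = 5+5 = 10 → [4, 6, 5, 10]
insert 9 at 0 → [9, 4, 6, 5, 10]
seq[4] = seq[0]+seq[0] = 9+9 = 18 → [9, 4, 6, 5, 18]
append 6 → [9, 4, 6, 5, 18, 6]
seq[-1]+seq[0] = 6+9 = 15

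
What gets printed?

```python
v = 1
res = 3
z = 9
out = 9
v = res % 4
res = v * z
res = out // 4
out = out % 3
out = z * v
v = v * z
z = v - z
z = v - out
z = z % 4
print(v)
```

27

v = 3%4 = 3
res = 3*9 = 27
res = 9//4 = 2
out = 9%3 = 0
out = 9*3 = 27
v = 3*9 = 27
z = 27-9 = 18
z = 27-27 = 0
z = 0%4 = 0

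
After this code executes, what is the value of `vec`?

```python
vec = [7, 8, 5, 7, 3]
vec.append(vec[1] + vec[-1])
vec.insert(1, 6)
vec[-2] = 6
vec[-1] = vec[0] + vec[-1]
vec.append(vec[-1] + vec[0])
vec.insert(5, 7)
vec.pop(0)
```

[6, 8, 5, 7, 7, 6, 18, 25]

append vec[1]+vec[-1] = 8+3 = 11 → [7, 8, 5, 7, 3, 11]
insert 6 at 1 → [7, 6, 8, 5, 7, 3, 11]
vec[-2] = 6 → [7, 6, 8, 5, 7, 6, 11]
vec[-1] = vec[0]+vec[-1] = 7+11 = 18 → [7, 6, 8, 5, 7, 6, 18]
append vec[-1]+vec[0] = 18+7 = 25 → [7, 6, 8, 5, 7, 6, 18, 25]
insert 7 at 5 → [7, 6, 8, 5, 7, 7, 6, 18, 25]
pop(0) removes 7 → [6, 8, 5, 7, 7, 6, 18, 25]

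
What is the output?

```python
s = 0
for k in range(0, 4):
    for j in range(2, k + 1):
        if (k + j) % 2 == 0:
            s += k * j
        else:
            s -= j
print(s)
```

11

k=2,j=2: even sum, s = 0+4 = 4
k=3,j=2: odd sum, s = 4-2 = 2
k=3,j=3: even sum, s = 2+9 = 11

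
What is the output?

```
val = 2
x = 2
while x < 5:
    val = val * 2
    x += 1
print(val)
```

x=2: val = 2*2 = 4
x=3: val = 4*2 = 8
x=4: val = 8*2 = 16

16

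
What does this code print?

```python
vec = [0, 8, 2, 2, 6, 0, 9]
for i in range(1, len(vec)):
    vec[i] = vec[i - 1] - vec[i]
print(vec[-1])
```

-27

i=1: vec[1] = 0-8 = -8 → [0, -8, 2, 2, 6, 0, 9]
i=2: vec[2] = (-8)-2 = -10 → [0, -8, -10, 2, 6, 0, 9]
i=3: vec[3] = (-10)-2 = -12 → [0, -8, -10, -12, 6, 0, 9]
i=4: vec[4] = (-12)-6 = -18 → [0, -8, -10, -12, -18, 0, 9]
i=5: vec[5] = (-18)-0 = -18 → [0, -8, -10, -12, -18, -18, 9]
i=6: vec[6] = (-18)-9 = -27 → [0, -8, -10, -12, -18, -18, -27]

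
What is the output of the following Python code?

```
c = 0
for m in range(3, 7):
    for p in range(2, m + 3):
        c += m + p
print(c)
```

200

m=3,p=2: c = 0+5 = 5
m=3,p=3: c = 5+6 = 11
m=3,p=4: c = 11+7 = 18
m=3,p=5: c = 18+8 = 26
m=4,p=2: c = 26+6 = 32
m=4,p=3: c = 32+7 = 39
m=4,p=4: c = 39+8 = 47
m=4,p=5: c = 47+9 = 56
m=4,p=6: c = 56+10 = 66
m=5,p=2: c = 66+7 = 73
m=5,p=3: c = 73+8 = 81
m=5,p=4: c = 81+9 = 90
m=5,p=5: c = 90+10 = 100
m=5,p=6: c = 100+11 = 111
m=5,p=7: c = 111+12 = 123
m=6,p=2: c = 123+8 = 131
m=6,p=3: c = 131+9 = 140
m=6,p=4: c = 140+10 = 150
m=6,p=5: c = 150+11 = 161
m=6,p=6: c = 161+12 = 173
m=6,p=7: c = 173+13 = 186
m=6,p=8: c = 186+14 = 200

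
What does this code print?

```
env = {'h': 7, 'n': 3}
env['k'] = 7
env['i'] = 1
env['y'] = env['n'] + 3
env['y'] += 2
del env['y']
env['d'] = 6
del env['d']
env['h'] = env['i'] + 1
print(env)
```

env['k'] = 7 → {'h': 7, 'n': 3, 'k': 7}
env['i'] = 1 → {'h': 7, 'n': 3, 'k': 7, 'i': 1}
env['y'] = env['n']+3 = 6 → {'h': 7, 'n': 3, 'k': 7, 'i': 1, 'y': 6}
env['y'] = 6+2 = 8 → {'h': 7, 'n': 3, 'k': 7, 'i': 1, 'y': 8}
del 'y' → {'h': 7, 'n': 3, 'k': 7, 'i': 1}
env['d'] = 6 → {'h': 7, 'n': 3, 'k': 7, 'i': 1, 'd': 6}
del 'd' → {'h': 7, 'n': 3, 'k': 7, 'i': 1}
env['h'] = env['i']+1 = 2 → {'h': 2, 'n': 3, 'k': 7, 'i': 1}

{'h': 2, 'n': 3, 'k': 7, 'i': 1}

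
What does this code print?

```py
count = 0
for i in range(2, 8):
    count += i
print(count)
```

i=2: count = 0+2 = 2
i=3: count = 2+3 = 5
i=4: count = 5+4 = 9
i=5: count = 9+5 = 14
i=6: count = 14+6 = 20
i=7: count = 20+7 = 27

27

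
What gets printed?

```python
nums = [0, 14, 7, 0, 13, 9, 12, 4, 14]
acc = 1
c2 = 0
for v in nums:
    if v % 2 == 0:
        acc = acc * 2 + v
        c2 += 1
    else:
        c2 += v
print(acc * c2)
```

v=0: even, acc = 1*2+0 = 2; c2=1
v=14: even, acc = 2*2+14 = 18; c2=2
v=7: not even; c2=9
v=0: even, acc = 18*2+0 = 36; c2=10
v=13: not even; c2=23
v=9: not even; c2=32
v=12: even, acc = 36*2+12 = 84; c2=33
v=4: even, acc = 84*2+4 = 172; c2=34
v=14: even, acc = 172*2+14 = 358; c2=35
acc*c2 = 358*35 = 12530

12530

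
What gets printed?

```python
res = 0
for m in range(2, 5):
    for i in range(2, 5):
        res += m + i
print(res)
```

m=2,i=2: res = 0+4 = 4
m=2,i=3: res = 4+5 = 9
m=2,i=4: res = 9+6 = 15
m=3,i=2: res = 15+5 = 20
m=3,i=3: res = 20+6 = 26
m=3,i=4: res = 26+7 = 33
m=4,i=2: res = 33+6 = 39
m=4,i=3: res = 39+7 = 46
m=4,i=4: res = 46+8 = 54

54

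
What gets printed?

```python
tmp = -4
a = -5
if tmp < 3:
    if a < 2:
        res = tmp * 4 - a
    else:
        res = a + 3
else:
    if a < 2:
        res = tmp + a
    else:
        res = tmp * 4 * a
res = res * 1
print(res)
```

tmp=-4, a=-5
tmp < 3 is True; a < 2 is True
→ res = tmp * 4 - a = -11
res = (-11)*1 = -11

-11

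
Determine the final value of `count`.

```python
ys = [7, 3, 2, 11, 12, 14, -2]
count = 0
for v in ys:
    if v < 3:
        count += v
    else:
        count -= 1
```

v=7: not <3, count = 0-1 = -1
v=3: not <3, count = (-1)-1 = -2
v=2: <3, count = (-2)+2 = 0
v=11: not <3, count = 0-1 = -1
v=12: not <3, count = (-1)-1 = -2
v=14: not <3, count = (-2)-1 = -3
v=-2: <3, count = (-3)+(-2) = -5

-5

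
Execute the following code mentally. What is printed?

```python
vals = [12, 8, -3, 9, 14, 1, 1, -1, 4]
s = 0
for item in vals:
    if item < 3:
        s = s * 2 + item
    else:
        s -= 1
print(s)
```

item=12: not <3, s = 0-1 = -1
item=8: not <3, s = (-1)-1 = -2
item=-3: <3, s = (-2)*2+(-3) = -7
item=9: not <3, s = (-7)-1 = -8
item=14: not <3, s = (-8)-1 = -9
item=1: <3, s = (-9)*2+1 = -17
item=1: <3, s = (-17)*2+1 = -33
item=-1: <3, s = (-33)*2+(-1) = -67
item=4: not <3, s = (-67)-1 = -68

-68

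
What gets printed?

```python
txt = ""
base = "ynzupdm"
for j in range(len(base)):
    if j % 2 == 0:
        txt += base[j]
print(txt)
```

yzpm

j=0: add 'y' → 'y'
j=1: skip
j=2: add 'z' → 'yz'
j=3: skip
j=4: add 'p' → 'yzp'
j=5: skip
j=6: add 'm' → 'yzpm'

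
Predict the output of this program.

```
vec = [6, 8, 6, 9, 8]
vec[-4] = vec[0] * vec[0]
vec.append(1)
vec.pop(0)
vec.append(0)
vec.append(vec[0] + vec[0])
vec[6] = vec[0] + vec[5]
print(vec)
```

[36, 6, 9, 8, 1, 0, 36]

vec[-4] = vec[0]*vec[0] = 6*6 = 36 → [6, 36, 6, 9, 8]
append 1 → [6, 36, 6, 9, 8, 1]
pop(0) removes 6 → [36, 6, 9, 8, 1]
append 0 → [36, 6, 9, 8, 1, 0]
append vec[0]+vec[0] = 36+36 = 72 → [36, 6, 9, 8, 1, 0, 72]
vec[6] = vec[0]+vec[5] = 36+0 = 36 → [36, 6, 9, 8, 1, 0, 36]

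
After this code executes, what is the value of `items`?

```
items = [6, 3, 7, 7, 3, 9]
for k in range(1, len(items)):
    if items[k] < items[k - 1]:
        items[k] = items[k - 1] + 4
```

k=1: 3<6, items[1] = 6+4 = 10 → [6, 10, 7, 7, 3, 9]
k=2: 7<10, items[2] = 10+4 = 14 → [6, 10, 14, 7, 3, 9]
k=3: 7<14, items[3] = 14+4 = 18 → [6, 10, 14, 18, 3, 9]
k=4: 3<18, items[4] = 18+4 = 22 → [6, 10, 14, 18, 22, 9]
k=5: 9<22, items[5] = 22+4 = 26 → [6, 10, 14, 18, 22, 26]

[6, 10, 14, 18, 22, 26]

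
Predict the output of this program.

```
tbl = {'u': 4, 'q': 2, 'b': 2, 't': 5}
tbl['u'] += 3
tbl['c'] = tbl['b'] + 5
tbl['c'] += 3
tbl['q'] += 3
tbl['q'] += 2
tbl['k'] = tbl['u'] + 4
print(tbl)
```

{'u': 7, 'q': 7, 'b': 2, 't': 5, 'c': 10, 'k': 11}

tbl['u'] = 4+3 = 7 → {'u': 7, 'q': 2, 'b': 2, 't': 5}
tbl['c'] = tbl['b']+5 = 7 → {'u': 7, 'q': 2, 'b': 2, 't': 5, 'c': 7}
tbl['c'] = 7+3 = 10 → {'u': 7, 'q': 2, 'b': 2, 't': 5, 'c': 10}
tbl['q'] = 2+3 = 5 → {'u': 7, 'q': 5, 'b': 2, 't': 5, 'c': 10}
tbl['q'] = 5+2 = 7 → {'u': 7, 'q': 7, 'b': 2, 't': 5, 'c': 10}
tbl['k'] = tbl['u']+4 = 11 → {'u': 7, 'q': 7, 'b': 2, 't': 5, 'c': 10, 'k': 11}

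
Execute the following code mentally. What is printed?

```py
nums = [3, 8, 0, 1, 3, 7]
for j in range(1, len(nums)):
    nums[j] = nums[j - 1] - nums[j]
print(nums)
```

[3, -5, -5, -6, -9, -16]

j=1: nums[1] = 3-8 = -5 → [3, -5, 0, 1, 3, 7]
j=2: nums[2] = (-5)-0 = -5 → [3, -5, -5, 1, 3, 7]
j=3: nums[3] = (-5)-1 = -6 → [3, -5, -5, -6, 3, 7]
j=4: nums[4] = (-6)-3 = -9 → [3, -5, -5, -6, -9, 7]
j=5: nums[5] = (-9)-7 = -16 → [3, -5, -5, -6, -9, -16]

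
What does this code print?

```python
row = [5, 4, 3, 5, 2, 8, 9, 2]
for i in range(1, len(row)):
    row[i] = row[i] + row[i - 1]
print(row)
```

i=1: row[1] = 4+5 = 9 → [5, 9, 3, 5, 2, 8, 9, 2]
i=2: row[2] = 3+9 = 12 → [5, 9, 12, 5, 2, 8, 9, 2]
i=3: row[3] = 5+12 = 17 → [5, 9, 12, 17, 2, 8, 9, 2]
i=4: row[4] = 2+17 = 19 → [5, 9, 12, 17, 19, 8, 9, 2]
i=5: row[5] = 8+19 = 27 → [5, 9, 12, 17, 19, 27, 9, 2]
i=6: row[6] = 9+27 = 36 → [5, 9, 12, 17, 19, 27, 36, 2]
i=7: row[7] = 2+36 = 38 → [5, 9, 12, 17, 19, 27, 36, 38]

[5, 9, 12, 17, 19, 27, 36, 38]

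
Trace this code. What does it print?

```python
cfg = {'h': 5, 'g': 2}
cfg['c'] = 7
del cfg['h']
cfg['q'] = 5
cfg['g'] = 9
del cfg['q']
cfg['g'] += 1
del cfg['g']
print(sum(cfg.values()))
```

cfg['c'] = 7 → {'h': 5, 'g': 2, 'c': 7}
del 'h' → {'g': 2, 'c': 7}
cfg['q'] = 5 → {'g': 2, 'c': 7, 'q': 5}
cfg['g'] = 9 → {'g': 9, 'c': 7, 'q': 5}
del 'q' → {'g': 9, 'c': 7}
cfg['g'] = 9+1 = 10 → {'g': 10, 'c': 7}
del 'g' → {'c': 7}
sum of values = 7

7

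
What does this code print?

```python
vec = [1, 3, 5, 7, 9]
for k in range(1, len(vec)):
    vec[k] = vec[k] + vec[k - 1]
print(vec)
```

[1, 4, 9, 16, 25]

k=1: vec[1] = 3+1 = 4 → [1, 4, 5, 7, 9]
k=2: vec[2] = 5+4 = 9 → [1, 4, 9, 7, 9]
k=3: vec[3] = 7+9 = 16 → [1, 4, 9, 16, 9]
k=4: vec[4] = 9+16 = 25 → [1, 4, 9, 16, 25]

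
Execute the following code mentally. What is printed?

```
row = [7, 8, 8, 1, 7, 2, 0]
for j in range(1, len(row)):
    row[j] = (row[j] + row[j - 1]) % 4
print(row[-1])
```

1

j=1: row[1] = (8+7)%4 = 3 → [7, 3, 8, 1, 7, 2, 0]
j=2: row[2] = (8+3)%4 = 3 → [7, 3, 3, 1, 7, 2, 0]
j=3: row[3] = (1+3)%4 = 0 → [7, 3, 3, 0, 7, 2, 0]
j=4: row[4] = (7+0)%4 = 3 → [7, 3, 3, 0, 3, 2, 0]
j=5: row[5] = (2+3)%4 = 1 → [7, 3, 3, 0, 3, 1, 0]
j=6: row[6] = (0+1)%4 = 1 → [7, 3, 3, 0, 3, 1, 1]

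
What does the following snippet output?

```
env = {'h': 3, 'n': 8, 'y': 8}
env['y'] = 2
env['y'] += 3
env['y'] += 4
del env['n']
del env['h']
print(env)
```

env['y'] = 2 → {'h': 3, 'n': 8, 'y': 2}
env['y'] = 2+3 = 5 → {'h': 3, 'n': 8, 'y': 5}
env['y'] = 5+4 = 9 → {'h': 3, 'n': 8, 'y': 9}
del 'n' → {'h': 3, 'y': 9}
del 'h' → {'y': 9}

{'y': 9}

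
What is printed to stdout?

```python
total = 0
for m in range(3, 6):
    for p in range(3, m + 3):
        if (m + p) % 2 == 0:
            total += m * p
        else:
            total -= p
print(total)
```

m=3,p=3: even sum, total = 0+9 = 9
m=3,p=4: odd sum, total = 9-4 = 5
m=3,p=5: even sum, total = 5+15 = 20
m=4,p=3: odd sum, total = 20-3 = 17
m=4,p=4: even sum, total = 17+16 = 33
m=4,p=5: odd sum, total = 33-5 = 28
m=4,p=6: even sum, total = 28+24 = 52
m=5,p=3: even sum, total = 52+15 = 67
m=5,p=4: odd sum, total = 67-4 = 63
m=5,p=5: even sum, total = 63+25 = 88
m=5,p=6: odd sum, total = 88-6 = 82
m=5,p=7: even sum, total = 82+35 = 117

117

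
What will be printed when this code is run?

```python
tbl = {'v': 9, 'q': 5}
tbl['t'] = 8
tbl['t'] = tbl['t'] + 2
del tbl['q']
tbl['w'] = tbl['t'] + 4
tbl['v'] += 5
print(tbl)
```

{'v': 14, 't': 10, 'w': 14}

tbl['t'] = 8 → {'v': 9, 'q': 5, 't': 8}
tbl['t'] = tbl['t']+2 = 10 → {'v': 9, 'q': 5, 't': 10}
del 'q' → {'v': 9, 't': 10}
tbl['w'] = tbl['t']+4 = 14 → {'v': 9, 't': 10, 'w': 14}
tbl['v'] = 9+5 = 14 → {'v': 14, 't': 10, 'w': 14}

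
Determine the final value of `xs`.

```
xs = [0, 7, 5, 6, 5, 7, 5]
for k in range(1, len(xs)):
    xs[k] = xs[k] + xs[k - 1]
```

[0, 7, 12, 18, 23, 30, 35]

k=1: xs[1] = 7+0 = 7 → [0, 7, 5, 6, 5, 7, 5]
k=2: xs[2] = 5+7 = 12 → [0, 7, 12, 6, 5, 7, 5]
k=3: xs[3] = 6+12 = 18 → [0, 7, 12, 18, 5, 7, 5]
k=4: xs[4] = 5+18 = 23 → [0, 7, 12, 18, 23, 7, 5]
k=5: xs[5] = 7+23 = 30 → [0, 7, 12, 18, 23, 30, 5]
k=6: xs[6] = 5+30 = 35 → [0, 7, 12, 18, 23, 30, 35]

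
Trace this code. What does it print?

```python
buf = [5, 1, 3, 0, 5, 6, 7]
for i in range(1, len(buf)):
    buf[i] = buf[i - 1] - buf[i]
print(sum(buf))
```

-20

i=1: buf[1] = 5-1 = 4 → [5, 4, 3, 0, 5, 6, 7]
i=2: buf[2] = 4-3 = 1 → [5, 4, 1, 0, 5, 6, 7]
i=3: buf[3] = 1-0 = 1 → [5, 4, 1, 1, 5, 6, 7]
i=4: buf[4] = 1-5 = -4 → [5, 4, 1, 1, -4, 6, 7]
i=5: buf[5] = (-4)-6 = -10 → [5, 4, 1, 1, -4, -10, 7]
i=6: buf[6] = (-10)-7 = -17 → [5, 4, 1, 1, -4, -10, -17]
sum = -20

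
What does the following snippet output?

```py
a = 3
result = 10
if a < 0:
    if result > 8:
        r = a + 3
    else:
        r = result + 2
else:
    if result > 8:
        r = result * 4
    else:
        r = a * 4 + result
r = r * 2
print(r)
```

80

a=3, result=10
a < 0 is False; result > 8 is True
→ r = result * 4 = 40
r = 40*2 = 80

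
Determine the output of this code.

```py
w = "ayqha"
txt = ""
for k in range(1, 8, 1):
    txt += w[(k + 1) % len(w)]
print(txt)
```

qhaayqh

k=1: add w[2]='q' → 'q'
k=2: add w[3]='h' → 'qh'
k=3: add w[4]='a' → 'qha'
k=4: add w[0]='a' → 'qhaa'
k=5: add w[1]='y' → 'qhaay'
k=6: add w[2]='q' → 'qhaayq'
k=7: add w[3]='h' → 'qhaayqh'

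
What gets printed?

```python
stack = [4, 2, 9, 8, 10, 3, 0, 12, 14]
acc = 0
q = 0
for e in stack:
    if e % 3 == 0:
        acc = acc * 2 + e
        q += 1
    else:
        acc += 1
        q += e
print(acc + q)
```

187

e=4: not %3==0, acc = 0+1 = 1; q=4
e=2: not %3==0, acc = 1+1 = 2; q=6
e=9: %3==0, acc = 2*2+9 = 13; q=7
e=8: not %3==0, acc = 13+1 = 14; q=15
e=10: not %3==0, acc = 14+1 = 15; q=25
e=3: %3==0, acc = 15*2+3 = 33; q=26
e=0: %3==0, acc = 33*2+0 = 66; q=27
e=12: %3==0, acc = 66*2+12 = 144; q=28
e=14: not %3==0, acc = 144+1 = 145; q=42
acc+q = 145+42 = 187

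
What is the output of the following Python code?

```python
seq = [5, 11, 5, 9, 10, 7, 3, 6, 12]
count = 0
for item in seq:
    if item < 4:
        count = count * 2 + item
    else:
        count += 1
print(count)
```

item=5: not <4, count = 0+1 = 1
item=11: not <4, count = 1+1 = 2
item=5: not <4, count = 2+1 = 3
item=9: not <4, count = 3+1 = 4
item=10: not <4, count = 4+1 = 5
item=7: not <4, count = 5+1 = 6
item=3: <4, count = 6*2+3 = 15
item=6: not <4, count = 15+1 = 16
item=12: not <4, count = 16+1 = 17

17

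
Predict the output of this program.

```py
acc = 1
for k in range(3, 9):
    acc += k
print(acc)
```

34

k=3: acc = 1+3 = 4
k=4: acc = 4+4 = 8
k=5: acc = 8+5 = 13
k=6: acc = 13+6 = 19
k=7: acc = 19+7 = 26
k=8: acc = 26+8 = 34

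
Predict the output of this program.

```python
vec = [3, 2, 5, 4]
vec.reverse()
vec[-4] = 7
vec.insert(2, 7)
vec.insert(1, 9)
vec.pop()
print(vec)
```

reverse → [4, 5, 2, 3]
vec[-4] = 7 → [7, 5, 2, 3]
insert 7 at 2 → [7, 5, 7, 2, 3]
insert 9 at 1 → [7, 9, 5, 7, 2, 3]
pop() removes 3 → [7, 9, 5, 7, 2]

[7, 9, 5, 7, 2]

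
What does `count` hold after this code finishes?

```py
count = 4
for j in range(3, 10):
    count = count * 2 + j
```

j=3: count = 4*2+3 = 11
j=4: count = 11*2+4 = 26
j=5: count = 26*2+5 = 57
j=6: count = 57*2+6 = 120
j=7: count = 120*2+7 = 247
j=8: count = 247*2+8 = 502
j=9: count = 502*2+9 = 1013

1013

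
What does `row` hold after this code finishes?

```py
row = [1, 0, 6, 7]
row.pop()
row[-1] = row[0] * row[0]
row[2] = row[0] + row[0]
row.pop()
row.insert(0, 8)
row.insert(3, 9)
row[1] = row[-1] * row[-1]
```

[8, 81, 0, 9]

pop() removes 7 → [1, 0, 6]
row[-1] = row[0]*row[0] = 1*1 = 1 → [1, 0, 1]
row[2] = row[0]+row[0] = 1+1 = 2 → [1, 0, 2]
pop() removes 2 → [1, 0]
insert 8 at 0 → [8, 1, 0]
insert 9 at 3 → [8, 1, 0, 9]
row[1] = row[-1]*row[-1] = 9*9 = 81 → [8, 81, 0, 9]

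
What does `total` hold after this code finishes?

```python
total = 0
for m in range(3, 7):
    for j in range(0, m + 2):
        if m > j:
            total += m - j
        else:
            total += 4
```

m=3,j=0: 3>0, total = 0+3 = 3
m=3,j=1: 3>1, total = 3+2 = 5
m=3,j=2: 3>2, total = 5+1 = 6
m=3,j=3: not 3>3, total = 6+4 = 10
m=3,j=4: not 3>4, total = 10+4 = 14
m=4,j=0: 4>0, total = 14+4 = 18
m=4,j=1: 4>1, total = 18+3 = 21
m=4,j=2: 4>2, total = 21+2 = 23
m=4,j=3: 4>3, total = 23+1 = 24
m=4,j=4: not 4>4, total = 24+4 = 28
m=4,j=5: not 4>5, total = 28+4 = 32
m=5,j=0: 5>0, total = 32+5 = 37
m=5,j=1: 5>1, total = 37+4 = 41
m=5,j=2: 5>2, total = 41+3 = 44
m=5,j=3: 5>3, total = 44+2 = 46
m=5,j=4: 5>4, total = 46+1 = 47
m=5,j=5: not 5>5, total = 47+4 = 51
m=5,j=6: not 5>6, total = 51+4 = 55
m=6,j=0: 6>0, total = 55+6 = 61
m=6,j=1: 6>1, total = 61+5 = 66
m=6,j=2: 6>2, total = 66+4 = 70
m=6,j=3: 6>3, total = 70+3 = 73
m=6,j=4: 6>4, total = 73+2 = 75
m=6,j=5: 6>5, total = 75+1 = 76
m=6,j=6: not 6>6, total = 76+4 = 80
m=6,j=7: not 6>7, total = 80+4 = 84

84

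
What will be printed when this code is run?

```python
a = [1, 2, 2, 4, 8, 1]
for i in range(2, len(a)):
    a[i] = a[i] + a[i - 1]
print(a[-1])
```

17

i=2: a[2] = 2+2 = 4 → [1, 2, 4, 4, 8, 1]
i=3: a[3] = 4+4 = 8 → [1, 2, 4, 8, 8, 1]
i=4: a[4] = 8+8 = 16 → [1, 2, 4, 8, 16, 1]
i=5: a[5] = 1+16 = 17 → [1, 2, 4, 8, 16, 17]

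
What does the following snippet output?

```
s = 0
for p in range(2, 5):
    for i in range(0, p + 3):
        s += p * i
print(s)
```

149

p=2,i=0: s = 0+0 = 0
p=2,i=1: s = 0+2 = 2
p=2,i=2: s = 2+4 = 6
p=2,i=3: s = 6+6 = 12
p=2,i=4: s = 12+8 = 20
p=3,i=0: s = 20+0 = 20
p=3,i=1: s = 20+3 = 23
p=3,i=2: s = 23+6 = 29
p=3,i=3: s = 29+9 = 38
p=3,i=4: s = 38+12 = 50
p=3,i=5: s = 50+15 = 65
p=4,i=0: s = 65+0 = 65
p=4,i=1: s = 65+4 = 69
p=4,i=2: s = 69+8 = 77
p=4,i=3: s = 77+12 = 89
p=4,i=4: s = 89+16 = 105
p=4,i=5: s = 105+20 = 125
p=4,i=6: s = 125+24 = 149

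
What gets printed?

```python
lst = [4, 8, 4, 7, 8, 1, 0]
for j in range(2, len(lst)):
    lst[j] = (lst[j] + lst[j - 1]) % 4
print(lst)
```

[4, 8, 0, 3, 3, 0, 0]

j=2: lst[2] = (4+8)%4 = 0 → [4, 8, 0, 7, 8, 1, 0]
j=3: lst[3] = (7+0)%4 = 3 → [4, 8, 0, 3, 8, 1, 0]
j=4: lst[4] = (8+3)%4 = 3 → [4, 8, 0, 3, 3, 1, 0]
j=5: lst[5] = (1+3)%4 = 0 → [4, 8, 0, 3, 3, 0, 0]
j=6: lst[6] = (0+0)%4 = 0 → [4, 8, 0, 3, 3, 0, 0]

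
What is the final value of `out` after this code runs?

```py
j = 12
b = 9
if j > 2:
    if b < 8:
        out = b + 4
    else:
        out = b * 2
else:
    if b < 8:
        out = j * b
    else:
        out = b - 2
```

j=12, b=9
j > 2 is True; b < 8 is False
→ out = b * 2 = 18

18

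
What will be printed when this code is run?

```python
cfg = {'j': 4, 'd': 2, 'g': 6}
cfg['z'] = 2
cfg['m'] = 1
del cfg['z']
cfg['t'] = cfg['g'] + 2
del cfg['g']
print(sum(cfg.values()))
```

15

cfg['z'] = 2 → {'j': 4, 'd': 2, 'g': 6, 'z': 2}
cfg['m'] = 1 → {'j': 4, 'd': 2, 'g': 6, 'z': 2, 'm': 1}
del 'z' → {'j': 4, 'd': 2, 'g': 6, 'm': 1}
cfg['t'] = cfg['g']+2 = 8 → {'j': 4, 'd': 2, 'g': 6, 'm': 1, 't': 8}
del 'g' → {'j': 4, 'd': 2, 'm': 1, 't': 8}
sum of values = 15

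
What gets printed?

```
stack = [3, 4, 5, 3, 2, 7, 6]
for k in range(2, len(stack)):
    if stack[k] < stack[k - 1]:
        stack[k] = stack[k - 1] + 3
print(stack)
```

k=2: 5>=4, unchanged → [3, 4, 5, 3, 2, 7, 6]
k=3: 3<5, stack[3] = 5+3 = 8 → [3, 4, 5, 8, 2, 7, 6]
k=4: 2<8, stack[4] = 8+3 = 11 → [3, 4, 5, 8, 11, 7, 6]
k=5: 7<11, stack[5] = 11+3 = 14 → [3, 4, 5, 8, 11, 14, 6]
k=6: 6<14, stack[6] = 14+3 = 17 → [3, 4, 5, 8, 11, 14, 17]

[3, 4, 5, 8, 11, 14, 17]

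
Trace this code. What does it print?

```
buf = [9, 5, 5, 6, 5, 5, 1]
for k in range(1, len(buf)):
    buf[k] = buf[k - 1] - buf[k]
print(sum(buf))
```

k=1: buf[1] = 9-5 = 4 → [9, 4, 5, 6, 5, 5, 1]
k=2: buf[2] = 4-5 = -1 → [9, 4, -1, 6, 5, 5, 1]
k=3: buf[3] = (-1)-6 = -7 → [9, 4, -1, -7, 5, 5, 1]
k=4: buf[4] = (-7)-5 = -12 → [9, 4, -1, -7, -12, 5, 1]
k=5: buf[5] = (-12)-5 = -17 → [9, 4, -1, -7, -12, -17, 1]
k=6: buf[6] = (-17)-1 = -18 → [9, 4, -1, -7, -12, -17, -18]
sum = -42

-42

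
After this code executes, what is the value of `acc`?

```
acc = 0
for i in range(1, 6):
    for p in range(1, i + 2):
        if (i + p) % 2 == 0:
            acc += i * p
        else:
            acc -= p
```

53

i=1,p=1: even sum, acc = 0+1 = 1
i=1,p=2: odd sum, acc = 1-2 = -1
i=2,p=1: odd sum, acc = (-1)-1 = -2
i=2,p=2: even sum, acc = (-2)+4 = 2
i=2,p=3: odd sum, acc = 2-3 = -1
i=3,p=1: even sum, acc = (-1)+3 = 2
i=3,p=2: odd sum, acc = 2-2 = 0
i=3,p=3: even sum, acc = 0+9 = 9
i=3,p=4: odd sum, acc = 9-4 = 5
i=4,p=1: odd sum, acc = 5-1 = 4
i=4,p=2: even sum, acc = 4+8 = 12
i=4,p=3: odd sum, acc = 12-3 = 9
i=4,p=4: even sum, acc = 9+16 = 25
i=4,p=5: odd sum, acc = 25-5 = 20
i=5,p=1: even sum, acc = 20+5 = 25
i=5,p=2: odd sum, acc = 25-2 = 23
i=5,p=3: even sum, acc = 23+15 = 38
i=5,p=4: odd sum, acc = 38-4 = 34
i=5,p=5: even sum, acc = 34+25 = 59
i=5,p=6: odd sum, acc = 59-6 = 53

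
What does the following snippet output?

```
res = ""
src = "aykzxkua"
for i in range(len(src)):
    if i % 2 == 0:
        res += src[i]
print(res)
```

akxu

i=0: add 'a' → 'a'
i=1: skip
i=2: add 'k' → 'ak'
i=3: skip
i=4: add 'x' → 'akx'
i=5: skip
i=6: add 'u' → 'akxu'
i=7: skip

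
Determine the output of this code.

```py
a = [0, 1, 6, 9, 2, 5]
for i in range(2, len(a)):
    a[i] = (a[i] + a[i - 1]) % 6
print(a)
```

i=2: a[2] = (6+1)%6 = 1 → [0, 1, 1, 9, 2, 5]
i=3: a[3] = (9+1)%6 = 4 → [0, 1, 1, 4, 2, 5]
i=4: a[4] = (2+4)%6 = 0 → [0, 1, 1, 4, 0, 5]
i=5: a[5] = (5+0)%6 = 5 → [0, 1, 1, 4, 0, 5]

[0, 1, 1, 4, 0, 5]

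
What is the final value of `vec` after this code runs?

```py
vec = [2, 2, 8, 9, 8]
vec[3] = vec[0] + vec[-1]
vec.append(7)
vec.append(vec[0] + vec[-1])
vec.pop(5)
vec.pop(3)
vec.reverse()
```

vec[3] = vec[0]+vec[-1] = 2+8 = 10 → [2, 2, 8, 10, 8]
append 7 → [2, 2, 8, 10, 8, 7]
append vec[0]+vec[-1] = 2+7 = 9 → [2, 2, 8, 10, 8, 7, 9]
pop(5) removes 7 → [2, 2, 8, 10, 8, 9]
pop(3) removes 10 → [2, 2, 8, 8, 9]
reverse → [9, 8, 8, 2, 2]

[9, 8, 8, 2, 2]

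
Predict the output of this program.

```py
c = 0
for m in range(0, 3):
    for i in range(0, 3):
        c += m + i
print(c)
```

m=0,i=0: c = 0+0 = 0
m=0,i=1: c = 0+1 = 1
m=0,i=2: c = 1+2 = 3
m=1,i=0: c = 3+1 = 4
m=1,i=1: c = 4+2 = 6
m=1,i=2: c = 6+3 = 9
m=2,i=0: c = 9+2 = 11
m=2,i=1: c = 11+3 = 14
m=2,i=2: c = 14+4 = 18

18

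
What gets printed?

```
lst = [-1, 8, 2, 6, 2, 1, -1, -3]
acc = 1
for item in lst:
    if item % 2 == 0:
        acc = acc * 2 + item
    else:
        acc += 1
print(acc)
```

item=-1: not even, acc = 1+1 = 2
item=8: even, acc = 2*2+8 = 12
item=2: even, acc = 12*2+2 = 26
item=6: even, acc = 26*2+6 = 58
item=2: even, acc = 58*2+2 = 118
item=1: not even, acc = 118+1 = 119
item=-1: not even, acc = 119+1 = 120
item=-3: not even, acc = 120+1 = 121

121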